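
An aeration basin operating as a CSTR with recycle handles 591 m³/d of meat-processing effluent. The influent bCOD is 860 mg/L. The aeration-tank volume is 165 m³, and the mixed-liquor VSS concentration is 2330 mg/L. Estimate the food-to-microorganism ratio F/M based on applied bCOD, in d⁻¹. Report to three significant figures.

F/M = applied load / biomass = Q·S₀/(V·X) = 591 × 860 / (165.0 × 2330) = 1.322 d⁻¹.

F/M ≈ 1.32 d⁻¹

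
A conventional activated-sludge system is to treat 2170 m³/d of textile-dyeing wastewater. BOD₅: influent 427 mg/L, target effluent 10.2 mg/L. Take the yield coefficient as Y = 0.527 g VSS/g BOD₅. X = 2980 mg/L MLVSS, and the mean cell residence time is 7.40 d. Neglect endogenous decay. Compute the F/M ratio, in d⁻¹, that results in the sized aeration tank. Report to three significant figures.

F/M ≈ 0.263 d⁻¹

With k_d = 0 the design equation reduces to V = Y Q (S₀−S) θ_c / X = 0.527 × 2170 × (427 − 10.2) × 7.40 / 2980 = 1184 m³.
F/M = Q·S₀ / (V·X) = 2170 × 427 / (1184 × 2980) = 0.2627 g BOD₅·(g VSS·d)⁻¹.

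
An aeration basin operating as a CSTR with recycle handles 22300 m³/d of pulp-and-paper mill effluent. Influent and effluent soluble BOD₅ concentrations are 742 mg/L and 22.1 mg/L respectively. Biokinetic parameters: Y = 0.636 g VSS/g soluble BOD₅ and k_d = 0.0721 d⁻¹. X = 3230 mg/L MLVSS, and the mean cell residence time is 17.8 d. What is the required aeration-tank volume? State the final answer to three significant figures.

From the SRT design equation V = Y Q (S₀−S) θ_c / [X (1 + k_d θ_c)] = 0.636 × 22300 × (742 − 22.1) × 17.8 / [3230 × (1 + 0.0721 × 17.8)] = 1.82×10^8 / 7375 = 24642 m³.

V ≈ 24600 m³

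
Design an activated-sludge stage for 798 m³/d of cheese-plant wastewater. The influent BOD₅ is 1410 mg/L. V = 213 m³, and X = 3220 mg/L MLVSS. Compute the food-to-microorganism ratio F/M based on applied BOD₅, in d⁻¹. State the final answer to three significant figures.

F/M = applied load / biomass = Q·S₀/(V·X) = 798 × 1410 / (213.0 × 3220) = 1.641 d⁻¹.

F/M ≈ 1.64 d⁻¹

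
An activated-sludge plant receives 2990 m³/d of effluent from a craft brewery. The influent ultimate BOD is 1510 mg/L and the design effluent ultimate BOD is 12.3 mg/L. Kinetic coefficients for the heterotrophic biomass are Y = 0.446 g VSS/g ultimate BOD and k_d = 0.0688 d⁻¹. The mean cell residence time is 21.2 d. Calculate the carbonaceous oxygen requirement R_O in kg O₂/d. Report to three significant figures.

R_O ≈ 3320 kg O₂/d

The observed yield is Y_obs = Y/(1 + k_d·θ_c) = 0.446 / (1 + 0.0688 × 21.2) = 0.446 / 2.459 = 0.1814 g VSS per g ultimate BOD removed.
Q·(S₀ − S) = 2990 × (1510 − 12.3) × 10⁻³ = 4478 kg/d removed.
P_X = Y_obs·Q·(S₀ − S) = 0.1814 × 4478 = 812.4 kg VSS/d.
R_O = Q·(S₀ − S) − 1.42·P_X = 4478 − 1.42 × 812.4 = 3325 kg O₂/d.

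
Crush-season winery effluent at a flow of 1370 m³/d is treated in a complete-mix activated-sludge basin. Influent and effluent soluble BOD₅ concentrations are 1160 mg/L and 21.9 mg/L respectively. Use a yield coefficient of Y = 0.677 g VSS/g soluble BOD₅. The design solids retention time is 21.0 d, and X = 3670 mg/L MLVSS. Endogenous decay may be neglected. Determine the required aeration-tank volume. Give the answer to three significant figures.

Biomass mass balance (decay neglected): V·X = Y·Q·(S₀ − S)·θ_c, so V = 0.677 × 1370 × (1160 − 21.9) × 21.0 / 3670 = 6040 m³.

V ≈ 6040 m³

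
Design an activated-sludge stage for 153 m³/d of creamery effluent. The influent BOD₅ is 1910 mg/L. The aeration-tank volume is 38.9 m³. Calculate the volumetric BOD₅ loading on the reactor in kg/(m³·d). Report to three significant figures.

Applied BOD₅ load per unit volume = Q·S₀/V = (153 × 1910/1000)/38.90 = 7.512 kg BOD₅·m⁻³·d⁻¹.

L_v ≈ 7.51 kg BOD₅/(m³·d)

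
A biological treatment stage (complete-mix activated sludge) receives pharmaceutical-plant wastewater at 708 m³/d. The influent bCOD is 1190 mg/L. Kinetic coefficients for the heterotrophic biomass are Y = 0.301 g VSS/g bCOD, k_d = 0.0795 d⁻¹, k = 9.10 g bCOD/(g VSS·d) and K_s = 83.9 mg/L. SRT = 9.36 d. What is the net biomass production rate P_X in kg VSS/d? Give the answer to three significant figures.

P_X ≈ 145 kg VSS/d

Effluent substrate depends only on kinetics and SRT: S = K_s(1 + k_d θ_c) / [θ_c(Yk − k_d) − 1] = 83.9 × (1 + 0.0795 × 9.36) / [9.36 × (0.301 × 9.10 − 0.0795) − 1] = 146.3 / 23.89 = 6.124 mg/L.
Observed yield with endogenous decay: Y_obs = Y / (1 + k_d·θ_c) = 0.301 / (1 + 0.0795 × 9.36) = 0.301 / 1.744 = 0.1726 g VSS/g bCOD.
ΔS = 1190 − 6.12 = 1184 mg/L, so the substrate removal rate is 708 × 1184/1000 = 838.2 kg bCOD/d.
P_X = Y_obs · Q(S₀ − S) = 0.1726 × 838.2 = 144.7 kg VSS/d.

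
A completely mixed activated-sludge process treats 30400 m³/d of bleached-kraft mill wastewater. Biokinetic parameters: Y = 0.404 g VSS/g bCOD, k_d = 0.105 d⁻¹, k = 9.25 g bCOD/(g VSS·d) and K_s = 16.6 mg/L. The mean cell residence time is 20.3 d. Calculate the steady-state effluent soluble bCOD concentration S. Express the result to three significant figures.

Effluent substrate depends only on kinetics and SRT: S = K_s(1 + k_d θ_c) / [θ_c(Yk − k_d) − 1] = 16.6 × (1 + 0.105 × 20.3) / [20.3 × (0.404 × 9.25 − 0.105) − 1] = 51.98 / 72.73 = 0.7147 mg/L.

S ≈ 0.715 mg/L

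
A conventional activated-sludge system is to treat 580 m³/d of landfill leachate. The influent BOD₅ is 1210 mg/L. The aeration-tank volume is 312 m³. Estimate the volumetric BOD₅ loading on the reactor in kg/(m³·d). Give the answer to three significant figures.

L_v ≈ 2.25 kg BOD₅/(m³·d)

Applied BOD₅ load per unit volume = Q·S₀/V = (580 × 1210/1000)/312.0 = 2.249 kg BOD₅·m⁻³·d⁻¹.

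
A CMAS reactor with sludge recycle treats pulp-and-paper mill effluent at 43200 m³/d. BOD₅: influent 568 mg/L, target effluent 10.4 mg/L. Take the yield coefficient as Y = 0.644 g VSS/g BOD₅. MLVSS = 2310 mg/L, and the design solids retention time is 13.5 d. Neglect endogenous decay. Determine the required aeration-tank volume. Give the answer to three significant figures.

With k_d = 0 the design equation reduces to V = Y Q (S₀−S) θ_c / X = 0.644 × 43200 × (568 − 10.4) × 13.5 / 2310 = 90660 m³.

V ≈ 90700 m³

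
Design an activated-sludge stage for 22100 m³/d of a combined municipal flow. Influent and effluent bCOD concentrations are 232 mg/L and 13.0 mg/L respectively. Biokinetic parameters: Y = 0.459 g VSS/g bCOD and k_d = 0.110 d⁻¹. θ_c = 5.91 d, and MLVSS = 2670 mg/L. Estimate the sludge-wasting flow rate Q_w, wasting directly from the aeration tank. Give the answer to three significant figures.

Q_w ≈ 504 m³/d

Steady-state biomass mass balance: V·X·(1 + k_d·θ_c) = Y·Q·(S₀ − S)·θ_c, so V = 0.459 × 22100 × (232 − 13.0) × 5.91 / [2670 × (1 + 0.110 × 5.91)] = 1.31×10^7 / 4406 = 2980 m³.
With mixed-liquor wasting, θ_c = V/Q_w, so Q_w = V/θ_c = 2980/5.91 = 504.2 m³/d.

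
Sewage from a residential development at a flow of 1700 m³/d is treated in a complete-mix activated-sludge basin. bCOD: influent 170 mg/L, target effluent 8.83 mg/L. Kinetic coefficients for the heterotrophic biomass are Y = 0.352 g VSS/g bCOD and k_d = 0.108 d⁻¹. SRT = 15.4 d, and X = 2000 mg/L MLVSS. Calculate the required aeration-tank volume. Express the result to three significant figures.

From the SRT design equation V = Y Q (S₀−S) θ_c / [X (1 + k_d θ_c)] = 0.352 × 1700 × (170 − 8.83) × 15.4 / [2000 × (1 + 0.108 × 15.4)] = 1.49×10^6 / 5326 = 278.8 m³.

V ≈ 279 m³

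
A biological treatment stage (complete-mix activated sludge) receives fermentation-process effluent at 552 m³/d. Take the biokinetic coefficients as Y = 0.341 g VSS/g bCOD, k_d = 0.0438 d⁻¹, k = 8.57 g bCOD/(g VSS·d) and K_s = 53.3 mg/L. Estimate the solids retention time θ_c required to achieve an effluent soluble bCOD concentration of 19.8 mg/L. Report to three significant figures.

Specific growth rate at S = 19.8 mg/L: μ = YkS/(K_s+S) = 0.341·8.57·19.8/(53.3+19.8) = 0.7916 d⁻¹.
Then 1/θ_c = μ − k_d = 0.7916 − 0.0438 = 0.7478 d⁻¹, giving θ_c = 1.337 d.

θ_c ≈ 1.34 d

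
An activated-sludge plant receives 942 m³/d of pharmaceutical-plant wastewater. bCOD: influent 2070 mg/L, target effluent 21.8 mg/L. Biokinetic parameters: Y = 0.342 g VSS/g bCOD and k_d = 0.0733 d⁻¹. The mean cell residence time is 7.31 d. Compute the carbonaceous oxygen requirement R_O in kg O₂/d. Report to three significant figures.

R_O ≈ 1320 kg O₂/d

Correct the yield for decay: Y_obs = Y/(1 + k_d θ_c) = 0.342 / (1 + 0.0733 × 7.31) = 0.342 / 1.536 = 0.2227.
Mass of bCOD removed per day: Q(S₀ − S) = 942 × 2048 g/m³ = 1929 kg/d.
P_X = Y_obs·Q·(S₀ − S) = 0.2227 × 1929 = 429.6 kg VSS/d.
R_O = Q·(S₀ − S) − 1.42·P_X = 1929 − 1.42 × 429.6 = 1319 kg O₂/d.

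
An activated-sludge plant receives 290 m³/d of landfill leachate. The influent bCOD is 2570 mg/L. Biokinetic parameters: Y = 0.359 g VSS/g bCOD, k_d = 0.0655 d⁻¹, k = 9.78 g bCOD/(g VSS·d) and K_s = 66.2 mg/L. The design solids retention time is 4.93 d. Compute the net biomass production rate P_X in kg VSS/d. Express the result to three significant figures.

P_X ≈ 202 kg VSS/d

For a completely mixed reactor with recycle the Lawrence–McCarty relation gives S = K_s·(1 + k_d·θ_c) / [θ_c·(Y·k − k_d) − 1] = 66.2 × (1 + 0.0655 × 4.93) / [4.93 × (0.359 × 9.78 − 0.0655) − 1] = 87.58 / 15.99 = 5.478 mg/L.
Correct the yield for decay: Y_obs = Y/(1 + k_d θ_c) = 0.359 / (1 + 0.0655 × 4.93) = 0.359 / 1.323 = 0.2714.
Mass of bCOD removed per day: Q(S₀ − S) = 290 × 2565 g/m³ = 743.7 kg/d.
Biomass produced: P_X = Y_obs·Q·ΔS = 0.2714 × 743.7 ≈ 201.8 kg VSS/d.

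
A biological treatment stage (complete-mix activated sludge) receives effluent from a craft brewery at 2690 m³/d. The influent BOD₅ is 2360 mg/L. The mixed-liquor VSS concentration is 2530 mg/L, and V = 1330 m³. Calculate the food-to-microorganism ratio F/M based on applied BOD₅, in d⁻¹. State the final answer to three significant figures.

Food-to-microorganism ratio F/M = Q S₀ / (V X) = 2690 × 2360 / (1330 × 2530) = 1.887 d⁻¹.

F/M ≈ 1.89 d⁻¹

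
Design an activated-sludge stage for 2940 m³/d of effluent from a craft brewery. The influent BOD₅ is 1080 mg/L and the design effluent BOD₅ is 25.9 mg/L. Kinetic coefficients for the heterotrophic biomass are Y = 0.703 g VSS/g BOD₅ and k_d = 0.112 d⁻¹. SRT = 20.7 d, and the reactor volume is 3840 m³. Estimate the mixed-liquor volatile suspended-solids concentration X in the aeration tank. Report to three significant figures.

X = Y·Q·ΔS·θ_c / [V·(1 + k_d θ_c)] = 0.703 × 2940 × (1080 − 25.9) × 20.7 / [3840 × (1 + 0.112 × 20.7)] = 3539 mg/L.

X ≈ 3540 mg/L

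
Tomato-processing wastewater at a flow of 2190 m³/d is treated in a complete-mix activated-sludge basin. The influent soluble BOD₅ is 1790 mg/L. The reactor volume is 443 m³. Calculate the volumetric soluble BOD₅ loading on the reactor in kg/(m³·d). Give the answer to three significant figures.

L_v ≈ 8.85 kg soluble BOD₅/(m³·d)

L_v = Q S₀ / V = 2190 × 1790 × 10⁻³ / 443.0 = 8.849 kg/(m³·d).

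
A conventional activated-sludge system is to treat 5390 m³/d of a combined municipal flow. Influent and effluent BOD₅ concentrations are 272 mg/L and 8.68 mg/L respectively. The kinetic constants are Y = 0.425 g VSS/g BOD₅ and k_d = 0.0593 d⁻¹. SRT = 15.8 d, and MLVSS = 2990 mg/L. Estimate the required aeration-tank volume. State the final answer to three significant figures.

Steady-state biomass mass balance: V·X·(1 + k_d·θ_c) = Y·Q·(S₀ − S)·θ_c, so V = 0.425 × 5390 × (272 − 8.68) × 15.8 / [2990 × (1 + 0.0593 × 15.8)] = 9.53×10^6 / 5791 = 1646 m³.

V ≈ 1650 m³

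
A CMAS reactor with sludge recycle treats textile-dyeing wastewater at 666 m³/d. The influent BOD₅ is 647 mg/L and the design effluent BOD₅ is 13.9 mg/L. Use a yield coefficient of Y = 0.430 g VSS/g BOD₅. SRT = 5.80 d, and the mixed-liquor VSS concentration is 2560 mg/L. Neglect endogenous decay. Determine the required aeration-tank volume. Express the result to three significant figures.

V ≈ 411 m³

Biomass mass balance (decay neglected): V·X = Y·Q·(S₀ − S)·θ_c, so V = 0.430 × 666 × (647 − 13.9) × 5.80 / 2560 = 410.8 m³.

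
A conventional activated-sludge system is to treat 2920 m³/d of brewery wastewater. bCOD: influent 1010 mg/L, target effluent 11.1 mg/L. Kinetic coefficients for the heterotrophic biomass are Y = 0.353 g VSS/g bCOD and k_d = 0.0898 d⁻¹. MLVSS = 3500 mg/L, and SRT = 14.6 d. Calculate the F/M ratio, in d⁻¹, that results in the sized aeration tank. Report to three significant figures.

F/M ≈ 0.453 d⁻¹

Rearranging the biomass balance for a CMAS with decay, V = Y·Q·ΔS·θ_c / [X·(1+k_d θ_c)] = 0.353 × 2920 × (1010 − 11.1) × 14.6 / [3500 × (1 + 0.0898 × 14.6)] = 1.5×10^7 / 8089 = 1858 m³.
F/M = applied load / biomass = Q·S₀/(V·X) = 2920 × 1010 / (1858 × 3500) = 0.4534 d⁻¹.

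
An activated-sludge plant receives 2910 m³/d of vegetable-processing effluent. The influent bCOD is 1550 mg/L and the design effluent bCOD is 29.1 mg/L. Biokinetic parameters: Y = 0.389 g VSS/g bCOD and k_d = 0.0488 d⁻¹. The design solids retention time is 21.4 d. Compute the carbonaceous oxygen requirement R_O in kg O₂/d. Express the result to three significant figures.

R_O ≈ 3230 kg O₂/d

Observed yield with endogenous decay: Y_obs = Y / (1 + k_d·θ_c) = 0.389 / (1 + 0.0488 × 21.4) = 0.389 / 2.044 = 0.1903 g VSS/g bCOD.
Mass of bCOD removed per day: Q(S₀ − S) = 2910 × 1521 g/m³ = 4426 kg/d.
P_X = Y_obs·Q·(S₀ − S) = 0.1903 × 4426 = 842.2 kg VSS/d.
Carbonaceous O₂ demand = substrate oxidised − cell-mass equivalent = 4426 − 1.42 × 842.2 = 3230 kg O₂/d.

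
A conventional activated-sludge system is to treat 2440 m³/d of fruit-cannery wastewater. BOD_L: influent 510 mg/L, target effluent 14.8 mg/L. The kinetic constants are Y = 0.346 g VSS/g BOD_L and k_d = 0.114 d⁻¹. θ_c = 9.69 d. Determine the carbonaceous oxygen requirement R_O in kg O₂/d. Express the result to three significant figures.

R_O ≈ 926 kg O₂/d

The observed yield is Y_obs = Y/(1 + k_d·θ_c) = 0.346 / (1 + 0.114 × 9.69) = 0.346 / 2.105 = 0.1644 g VSS per g BOD_L removed.
Substrate removed = Q·(S₀ − S) = 2440 m³/d × (510 − 14.8) g/m³ = 1.21×10^6 g/d = 1208 kg/d.
P_X = Y_obs·Q·(S₀ − S) = 0.1644 × 1208 = 198.6 kg VSS/d.
Carbonaceous O₂ demand = substrate oxidised − cell-mass equivalent = 1208 − 1.42 × 198.6 = 926.2 kg O₂/d.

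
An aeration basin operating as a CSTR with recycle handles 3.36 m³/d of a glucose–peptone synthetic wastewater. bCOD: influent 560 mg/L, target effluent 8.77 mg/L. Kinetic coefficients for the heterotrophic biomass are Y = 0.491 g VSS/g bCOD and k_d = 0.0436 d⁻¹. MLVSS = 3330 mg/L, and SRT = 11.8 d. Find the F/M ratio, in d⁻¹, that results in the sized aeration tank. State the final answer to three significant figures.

F/M ≈ 0.266 d⁻¹

Rearranging the biomass balance for a CMAS with decay, V = Y·Q·ΔS·θ_c / [X·(1+k_d θ_c)] = 0.491 × 3.36 × (560 − 8.77) × 11.8 / [3330 × (1 + 0.0436 × 11.8)] = 1.07×10^4 / 5043 = 2.128 m³.
F/M = applied load / biomass = Q·S₀/(V·X) = 3.36 × 560 / (2.128 × 3330) = 0.2656 d⁻¹.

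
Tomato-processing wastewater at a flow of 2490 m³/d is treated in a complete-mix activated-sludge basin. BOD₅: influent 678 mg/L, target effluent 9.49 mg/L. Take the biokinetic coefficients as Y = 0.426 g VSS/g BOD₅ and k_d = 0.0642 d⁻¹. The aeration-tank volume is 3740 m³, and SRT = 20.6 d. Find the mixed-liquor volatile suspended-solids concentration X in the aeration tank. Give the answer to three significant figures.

X ≈ 1680 mg/L

X = Y·Q·ΔS·θ_c / [V·(1 + k_d θ_c)] = 0.426 × 2490 × (678 − 9.49) × 20.6 / [3740 × (1 + 0.0642 × 20.6)] = 1682 mg/L.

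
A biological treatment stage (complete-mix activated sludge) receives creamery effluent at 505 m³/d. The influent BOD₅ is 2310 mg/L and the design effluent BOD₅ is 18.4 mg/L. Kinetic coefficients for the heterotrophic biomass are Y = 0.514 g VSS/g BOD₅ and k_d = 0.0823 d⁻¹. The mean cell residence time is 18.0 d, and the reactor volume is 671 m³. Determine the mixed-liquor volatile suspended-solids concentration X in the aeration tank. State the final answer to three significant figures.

X ≈ 6430 mg/L

Solving the biomass balance for X: X = Y Q (S₀−S) θ_c / [V (1+k_d θ_c)] = 0.514 × 505 × (2310 − 18.4) × 18.0 / [671 × (1 + 0.0823 × 18.0)] = 6431 mg/L.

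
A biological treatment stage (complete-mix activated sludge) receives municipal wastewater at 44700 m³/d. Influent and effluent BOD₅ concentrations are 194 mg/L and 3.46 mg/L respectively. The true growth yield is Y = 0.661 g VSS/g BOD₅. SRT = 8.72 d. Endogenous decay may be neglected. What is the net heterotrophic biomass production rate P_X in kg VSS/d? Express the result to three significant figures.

Since k_d ≈ 0, Y_obs = Y = 0.661 g VSS/g BOD₅.
Q·(S₀ − S) = 44700 × (194 − 3.46) × 10⁻³ = 8517 kg/d removed.
So the net sludge growth is P_X = 0.6610 × 8517 = 5630 kg VSS/d.

P_X ≈ 5630 kg VSS/d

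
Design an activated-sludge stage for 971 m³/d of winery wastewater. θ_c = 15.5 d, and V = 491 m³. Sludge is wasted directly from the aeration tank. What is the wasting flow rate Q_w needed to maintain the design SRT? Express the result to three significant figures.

Q_w ≈ 31.7 m³/d

For wasting at MLVSS concentration, Q_w = V/θ_c = 491.0/15.5 = 31.68 m³/d.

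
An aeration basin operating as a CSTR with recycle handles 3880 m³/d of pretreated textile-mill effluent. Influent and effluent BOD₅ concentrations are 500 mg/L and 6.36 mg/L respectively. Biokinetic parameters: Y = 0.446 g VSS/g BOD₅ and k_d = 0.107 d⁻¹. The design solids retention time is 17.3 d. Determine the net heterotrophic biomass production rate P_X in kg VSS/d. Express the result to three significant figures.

P_X ≈ 300 kg VSS/d

Y_obs = Y / (1 + k_d θ_c) = 0.446 / (1 + 0.107 × 17.3) = 0.446 / 2.851 = 0.1564.
ΔS = 500 − 6.36 = 493.6 mg/L, so the substrate removal rate is 3880 × 493.6/1000 = 1915 kg BOD₅/d.
Biomass produced: P_X = Y_obs·Q·ΔS = 0.1564 × 1915 ≈ 299.6 kg VSS/d.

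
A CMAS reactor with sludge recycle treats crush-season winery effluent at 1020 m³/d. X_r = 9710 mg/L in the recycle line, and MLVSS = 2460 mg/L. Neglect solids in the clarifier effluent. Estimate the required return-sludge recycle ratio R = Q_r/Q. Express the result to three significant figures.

Solids balance on the clarifier gives (1+R)X = R·X_r, so R = X/(X_r − X) = 2460 / (9710 − 2460) = 0.3393.

R ≈ 0.339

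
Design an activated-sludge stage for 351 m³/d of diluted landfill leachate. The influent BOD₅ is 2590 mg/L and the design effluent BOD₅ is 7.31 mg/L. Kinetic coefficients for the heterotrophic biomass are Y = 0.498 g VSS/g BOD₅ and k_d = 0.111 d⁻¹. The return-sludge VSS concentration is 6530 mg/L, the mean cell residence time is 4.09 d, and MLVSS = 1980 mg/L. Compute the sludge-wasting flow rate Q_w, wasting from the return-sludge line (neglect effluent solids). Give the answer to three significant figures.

Q_w ≈ 47.5 m³/d

From the SRT design equation V = Y Q (S₀−S) θ_c / [X (1 + k_d θ_c)] = 0.498 × 351 × (2590 − 7.31) × 4.09 / [1980 × (1 + 0.111 × 4.09)] = 1.85×10^6 / 2879 = 641.4 m³.
Q_w = (V·X)/(θ_c X_r) = 641.4 × 1980 / (4.09 × 6530) = 47.55 m³/d.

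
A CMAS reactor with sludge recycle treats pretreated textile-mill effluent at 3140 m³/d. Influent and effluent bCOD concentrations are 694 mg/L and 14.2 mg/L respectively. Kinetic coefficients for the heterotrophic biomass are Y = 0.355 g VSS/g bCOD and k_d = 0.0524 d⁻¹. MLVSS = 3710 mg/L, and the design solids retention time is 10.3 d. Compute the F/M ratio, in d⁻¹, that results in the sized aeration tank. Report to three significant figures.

From the SRT design equation V = Y Q (S₀−S) θ_c / [X (1 + k_d θ_c)] = 0.355 × 3140 × (694 − 14.2) × 10.3 / [3710 × (1 + 0.0524 × 10.3)] = 7.81×10^6 / 5712 = 1366 m³.
F/M = Q·S₀ / (V·X) = 3140 × 694 / (1366 × 3710) = 0.4299 g bCOD·(g VSS·d)⁻¹.

F/M ≈ 0.430 d⁻¹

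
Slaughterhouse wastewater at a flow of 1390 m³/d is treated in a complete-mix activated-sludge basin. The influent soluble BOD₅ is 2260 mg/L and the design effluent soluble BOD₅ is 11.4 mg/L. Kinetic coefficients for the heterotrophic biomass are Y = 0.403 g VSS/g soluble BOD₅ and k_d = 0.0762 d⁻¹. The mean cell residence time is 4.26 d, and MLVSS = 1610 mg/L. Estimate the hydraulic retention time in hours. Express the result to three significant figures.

Rearranging the biomass balance for a CMAS with decay, V = Y·Q·ΔS·θ_c / [X·(1+k_d θ_c)] = 0.403 × 1390 × (2260 − 11.4) × 4.26 / [1610 × (1 + 0.0762 × 4.26)] = 5.37×10^6 / 2133 = 2516 m³.
τ = V/Q = 2516/1390 = 1.810 d, or 43.44 h.

τ ≈ 43.4 h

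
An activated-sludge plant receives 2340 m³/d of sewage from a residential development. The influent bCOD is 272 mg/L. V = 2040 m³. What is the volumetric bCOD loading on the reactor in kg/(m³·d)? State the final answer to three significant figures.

L_v = Q S₀ / V = 2340 × 272 × 10⁻³ / 2040 = 0.3120 kg/(m³·d).

L_v ≈ 0.312 kg bCOD/(m³·d)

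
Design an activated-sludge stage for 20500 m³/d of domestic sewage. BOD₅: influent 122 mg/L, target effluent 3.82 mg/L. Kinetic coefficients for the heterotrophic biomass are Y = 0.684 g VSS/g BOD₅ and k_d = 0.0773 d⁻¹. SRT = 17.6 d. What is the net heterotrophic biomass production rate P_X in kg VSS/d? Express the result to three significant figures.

Y_obs = Y / (1 + k_d θ_c) = 0.684 / (1 + 0.0773 × 17.6) = 0.684 / 2.360 = 0.2898.
ΔS = 122 − 3.82 = 118.2 mg/L, so the substrate removal rate is 20500 × 118.2/1000 = 2423 kg BOD₅/d.
Net biomass production P_X = Y_obs × Q·(S₀ − S) = 0.2898 × 2423 = 702.0 kg VSS/d.

P_X ≈ 702 kg VSS/d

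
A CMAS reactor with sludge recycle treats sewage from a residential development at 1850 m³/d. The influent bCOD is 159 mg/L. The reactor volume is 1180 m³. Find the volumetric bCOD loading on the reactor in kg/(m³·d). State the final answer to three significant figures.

L_v ≈ 0.249 kg bCOD/(m³·d)

L_v = Q S₀ / V = 1850 × 159 × 10⁻³ / 1180 = 0.2493 kg/(m³·d).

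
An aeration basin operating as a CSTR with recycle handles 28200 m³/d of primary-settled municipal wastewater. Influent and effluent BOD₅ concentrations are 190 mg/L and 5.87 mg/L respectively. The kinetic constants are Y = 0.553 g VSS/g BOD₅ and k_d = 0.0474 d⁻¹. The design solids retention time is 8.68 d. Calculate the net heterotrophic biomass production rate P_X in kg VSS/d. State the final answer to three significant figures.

The observed yield is Y_obs = Y/(1 + k_d·θ_c) = 0.553 / (1 + 0.0474 × 8.68) = 0.553 / 1.411 = 0.3918 g VSS per g BOD₅ removed.
Mass of BOD₅ removed per day: Q(S₀ − S) = 28200 × 184.1 g/m³ = 5192 kg/d.
Biomass produced: P_X = Y_obs·Q·ΔS = 0.3918 × 5192 ≈ 2034 kg VSS/d.

P_X ≈ 2030 kg VSS/d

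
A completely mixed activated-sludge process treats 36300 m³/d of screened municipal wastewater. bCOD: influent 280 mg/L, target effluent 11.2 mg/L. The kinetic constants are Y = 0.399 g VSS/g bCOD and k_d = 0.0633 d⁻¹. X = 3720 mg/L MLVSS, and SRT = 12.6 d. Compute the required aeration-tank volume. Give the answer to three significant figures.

From the SRT design equation V = Y Q (S₀−S) θ_c / [X (1 + k_d θ_c)] = 0.399 × 36300 × (280 − 11.2) × 12.6 / [3720 × (1 + 0.0633 × 12.6)] = 4.91×10^7 / 6687 = 7336 m³.

V ≈ 7340 m³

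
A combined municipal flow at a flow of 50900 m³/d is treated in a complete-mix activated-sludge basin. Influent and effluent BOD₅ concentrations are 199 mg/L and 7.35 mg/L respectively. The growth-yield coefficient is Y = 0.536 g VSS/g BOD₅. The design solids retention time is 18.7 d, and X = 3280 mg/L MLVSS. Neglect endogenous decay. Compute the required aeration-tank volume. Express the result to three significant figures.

Biomass mass balance (decay neglected): V·X = Y·Q·(S₀ − S)·θ_c, so V = 0.536 × 50900 × (199 − 7.35) × 18.7 / 3280 = 29810 m³.

V ≈ 29800 m³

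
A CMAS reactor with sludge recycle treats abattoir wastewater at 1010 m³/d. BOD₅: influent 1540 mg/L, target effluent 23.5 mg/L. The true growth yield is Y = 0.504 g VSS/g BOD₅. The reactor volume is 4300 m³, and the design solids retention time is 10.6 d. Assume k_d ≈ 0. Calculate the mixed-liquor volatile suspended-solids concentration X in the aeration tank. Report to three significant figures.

X ≈ 1900 mg/L

Without decay, X = Y Q (S₀−S) θ_c / V = 0.504 × 1010 × (1540 − 23.5) × 10.6 / 4300 = 1903 mg/L.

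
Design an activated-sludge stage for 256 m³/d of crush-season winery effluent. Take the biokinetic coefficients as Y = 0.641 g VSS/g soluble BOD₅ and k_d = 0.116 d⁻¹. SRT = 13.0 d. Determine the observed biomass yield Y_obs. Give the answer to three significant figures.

Observed yield with endogenous decay: Y_obs = Y / (1 + k_d·θ_c) = 0.641 / (1 + 0.116 × 13.0) = 0.641 / 2.508 = 0.2556 g VSS/g soluble BOD₅.

Y_obs ≈ 0.256 g VSS/g soluble BOD₅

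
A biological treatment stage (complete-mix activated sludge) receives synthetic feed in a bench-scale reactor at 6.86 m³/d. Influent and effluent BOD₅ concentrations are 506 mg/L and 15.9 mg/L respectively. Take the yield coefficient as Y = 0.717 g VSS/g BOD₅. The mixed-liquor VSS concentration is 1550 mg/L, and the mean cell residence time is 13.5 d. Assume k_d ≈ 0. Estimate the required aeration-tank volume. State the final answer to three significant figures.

V ≈ 21.0 m³

With k_d = 0 the design equation reduces to V = Y Q (S₀−S) θ_c / X = 0.717 × 6.86 × (506 − 15.9) × 13.5 / 1550 = 21.00 m³.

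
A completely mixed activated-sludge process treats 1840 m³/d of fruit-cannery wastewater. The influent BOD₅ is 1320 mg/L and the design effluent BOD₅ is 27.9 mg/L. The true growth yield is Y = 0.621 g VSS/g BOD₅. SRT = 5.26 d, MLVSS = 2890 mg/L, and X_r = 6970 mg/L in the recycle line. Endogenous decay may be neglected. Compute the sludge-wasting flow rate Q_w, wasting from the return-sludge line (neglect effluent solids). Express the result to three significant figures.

Q_w ≈ 212 m³/d

V·X = Y·Q·ΔS·θ_c gives V = 0.621 × 1840 × (1320 − 27.9) × 5.26 / 2890 = 2687 m³.
Wasting from the return line (neglecting effluent solids): Q_w = V·X / (θ_c·X_r) = 2687 × 2890 / (5.26 × 6970) = 211.8 m³/d.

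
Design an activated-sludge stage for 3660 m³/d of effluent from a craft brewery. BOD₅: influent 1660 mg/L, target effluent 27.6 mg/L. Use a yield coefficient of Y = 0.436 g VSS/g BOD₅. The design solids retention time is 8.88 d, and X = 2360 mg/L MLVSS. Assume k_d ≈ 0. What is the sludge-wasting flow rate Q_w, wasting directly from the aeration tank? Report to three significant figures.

Biomass mass balance (decay neglected): V·X = Y·Q·(S₀ − S)·θ_c, so V = 0.436 × 3660 × (1660 − 27.6) × 8.88 / 2360 = 9802 m³.
Wasting from the aeration tank: Q_w = V / θ_c = 9802 / 8.88 = 1104 m³/d.

Q_w ≈ 1100 m³/d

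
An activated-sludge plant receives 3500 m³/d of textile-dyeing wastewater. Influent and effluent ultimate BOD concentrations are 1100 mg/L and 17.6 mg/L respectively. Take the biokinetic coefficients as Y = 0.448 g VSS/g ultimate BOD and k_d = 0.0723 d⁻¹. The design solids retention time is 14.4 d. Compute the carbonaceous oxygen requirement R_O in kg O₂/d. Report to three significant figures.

R_O ≈ 2610 kg O₂/d

Observed yield with endogenous decay: Y_obs = Y / (1 + k_d·θ_c) = 0.448 / (1 + 0.0723 × 14.4) = 0.448 / 2.041 = 0.2195 g VSS/g ultimate BOD.
ΔS = 1100 − 17.6 = 1082 mg/L, so the substrate removal rate is 3500 × 1082/1000 = 3788 kg ultimate BOD/d.
Net sludge production P_X = 0.2195 × 3788 = 831.5 kg VSS/d.
R_O = Q·(S₀ − S) − 1.42·P_X = 3788 − 1.42 × 831.5 = 2608 kg O₂/d.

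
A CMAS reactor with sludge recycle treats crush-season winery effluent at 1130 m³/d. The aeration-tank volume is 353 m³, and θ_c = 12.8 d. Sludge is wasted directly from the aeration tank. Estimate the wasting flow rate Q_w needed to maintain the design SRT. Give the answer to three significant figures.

For wasting at MLVSS concentration, Q_w = V/θ_c = 353.0/12.8 = 27.58 m³/d.

Q_w ≈ 27.6 m³/d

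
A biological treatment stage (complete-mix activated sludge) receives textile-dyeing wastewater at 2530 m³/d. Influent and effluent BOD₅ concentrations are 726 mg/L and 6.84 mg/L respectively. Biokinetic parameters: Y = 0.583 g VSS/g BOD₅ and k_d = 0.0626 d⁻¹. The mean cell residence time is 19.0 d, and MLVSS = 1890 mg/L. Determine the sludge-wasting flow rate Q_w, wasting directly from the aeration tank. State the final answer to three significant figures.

Steady-state biomass mass balance: V·X·(1 + k_d·θ_c) = Y·Q·(S₀ − S)·θ_c, so V = 0.583 × 2530 × (726 − 6.84) × 19.0 / [1890 × (1 + 0.0626 × 19.0)] = 2.02×10^7 / 4138 = 4871 m³.
With mixed-liquor wasting, θ_c = V/Q_w, so Q_w = V/θ_c = 4871/19.0 = 256.3 m³/d.

Q_w ≈ 256 m³/d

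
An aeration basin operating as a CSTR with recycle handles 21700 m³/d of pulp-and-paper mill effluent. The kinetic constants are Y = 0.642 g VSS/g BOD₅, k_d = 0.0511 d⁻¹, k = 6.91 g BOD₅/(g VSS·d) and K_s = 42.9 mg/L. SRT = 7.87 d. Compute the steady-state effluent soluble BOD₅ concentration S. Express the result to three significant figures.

S ≈ 1.80 mg/L

For a completely mixed reactor with recycle the Lawrence–McCarty relation gives S = K_s·(1 + k_d·θ_c) / [θ_c·(Y·k − k_d) − 1] = 42.9 × (1 + 0.0511 × 7.87) / [7.87 × (0.642 × 6.91 − 0.0511) − 1] = 60.15 / 33.51 = 1.795 mg/L.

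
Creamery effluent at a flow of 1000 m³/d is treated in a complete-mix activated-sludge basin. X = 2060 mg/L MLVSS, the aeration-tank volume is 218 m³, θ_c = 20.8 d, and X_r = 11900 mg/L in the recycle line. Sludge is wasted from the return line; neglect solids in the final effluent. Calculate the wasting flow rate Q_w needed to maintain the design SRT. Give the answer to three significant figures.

Q_w ≈ 1.81 m³/d

Q_w = (V·X)/(θ_c X_r) = 218.0 × 2060 / (20.8 × 11900) = 1.814 m³/d.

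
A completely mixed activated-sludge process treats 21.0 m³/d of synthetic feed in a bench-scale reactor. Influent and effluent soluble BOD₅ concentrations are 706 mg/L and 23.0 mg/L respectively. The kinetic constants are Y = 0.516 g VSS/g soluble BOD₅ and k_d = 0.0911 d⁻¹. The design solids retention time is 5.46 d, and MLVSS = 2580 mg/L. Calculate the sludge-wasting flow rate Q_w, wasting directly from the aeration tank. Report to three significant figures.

Q_w ≈ 1.92 m³/d

Rearranging the biomass balance for a CMAS with decay, V = Y·Q·ΔS·θ_c / [X·(1+k_d θ_c)] = 0.516 × 21.0 × (706 − 23.0) × 5.46 / [2580 × (1 + 0.0911 × 5.46)] = 4.04×10^4 / 3863 = 10.46 m³.
For wasting at MLVSS concentration, Q_w = V/θ_c = 10.46/5.46 = 1.916 m³/d.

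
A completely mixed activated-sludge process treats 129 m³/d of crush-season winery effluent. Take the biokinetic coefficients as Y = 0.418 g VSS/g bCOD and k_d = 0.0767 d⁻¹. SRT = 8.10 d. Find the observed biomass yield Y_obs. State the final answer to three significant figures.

Observed yield with endogenous decay: Y_obs = Y / (1 + k_d·θ_c) = 0.418 / (1 + 0.0767 × 8.10) = 0.418 / 1.621 = 0.2578 g VSS/g bCOD.

Y_obs ≈ 0.258 g VSS/g bCOD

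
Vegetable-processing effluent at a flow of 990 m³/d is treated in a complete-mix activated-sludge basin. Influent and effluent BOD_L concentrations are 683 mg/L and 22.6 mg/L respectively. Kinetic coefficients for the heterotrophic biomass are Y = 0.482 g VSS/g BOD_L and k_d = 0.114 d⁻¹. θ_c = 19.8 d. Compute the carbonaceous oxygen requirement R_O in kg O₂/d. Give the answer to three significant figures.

R_O ≈ 516 kg O₂/d

Observed yield with endogenous decay: Y_obs = Y / (1 + k_d·θ_c) = 0.482 / (1 + 0.114 × 19.8) = 0.482 / 3.257 = 0.1480 g VSS/g BOD_L.
Substrate removed = Q·(S₀ − S) = 990 m³/d × (683 − 22.6) g/m³ = 6.54×10^5 g/d = 653.8 kg/d.
Net sludge production P_X = 0.1480 × 653.8 = 96.75 kg VSS/d.
R_O = Q·ΔS − 1.42 P_X = 653.8 − 137.4 = 516.4 kg O₂/d.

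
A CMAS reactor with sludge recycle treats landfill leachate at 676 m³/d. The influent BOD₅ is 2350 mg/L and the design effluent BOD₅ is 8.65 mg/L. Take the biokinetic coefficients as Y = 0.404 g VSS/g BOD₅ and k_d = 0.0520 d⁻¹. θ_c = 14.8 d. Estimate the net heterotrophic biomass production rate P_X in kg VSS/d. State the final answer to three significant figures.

Correct the yield for decay: Y_obs = Y/(1 + k_d θ_c) = 0.404 / (1 + 0.0520 × 14.8) = 0.404 / 1.770 = 0.2283.
Mass of BOD₅ removed per day: Q(S₀ − S) = 676 × 2341 g/m³ = 1583 kg/d.
So the net sludge growth is P_X = 0.2283 × 1583 = 361.3 kg VSS/d.

P_X ≈ 361 kg VSS/d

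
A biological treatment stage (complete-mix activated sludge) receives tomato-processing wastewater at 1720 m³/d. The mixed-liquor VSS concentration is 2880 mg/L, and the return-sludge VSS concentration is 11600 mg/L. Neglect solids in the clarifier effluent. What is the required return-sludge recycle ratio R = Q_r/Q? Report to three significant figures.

Mass balance around the secondary clarifier (neglecting effluent solids): R = X / (X_r − X) = 2880 / (11600 − 2880) = 0.3303.

R ≈ 0.330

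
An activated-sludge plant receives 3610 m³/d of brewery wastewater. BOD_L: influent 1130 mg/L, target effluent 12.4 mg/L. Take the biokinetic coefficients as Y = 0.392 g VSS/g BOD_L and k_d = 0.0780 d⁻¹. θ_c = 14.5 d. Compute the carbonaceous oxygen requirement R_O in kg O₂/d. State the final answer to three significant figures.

The observed yield is Y_obs = Y/(1 + k_d·θ_c) = 0.392 / (1 + 0.0780 × 14.5) = 0.392 / 2.131 = 0.1840 g VSS per g BOD_L removed.
Q·(S₀ − S) = 3610 × (1130 − 12.4) × 10⁻³ = 4035 kg/d removed.
Biomass synthesised: P_X = Y_obs × 4035 = 742.2 kg VSS/d.
R_O = Q·(S₀ − S) − 1.42·P_X = 4035 − 1.42 × 742.2 = 2981 kg O₂/d.

R_O ≈ 2980 kg O₂/d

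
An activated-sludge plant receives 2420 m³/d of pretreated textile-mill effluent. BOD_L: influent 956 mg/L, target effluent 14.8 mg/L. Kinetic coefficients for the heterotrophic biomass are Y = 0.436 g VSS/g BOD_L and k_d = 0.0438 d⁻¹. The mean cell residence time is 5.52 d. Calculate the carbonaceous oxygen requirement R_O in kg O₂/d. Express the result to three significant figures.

Y_obs = Y / (1 + k_d θ_c) = 0.436 / (1 + 0.0438 × 5.52) = 0.436 / 1.242 = 0.3511.
Substrate removed = Q·(S₀ − S) = 2420 m³/d × (956 − 14.8) g/m³ = 2.28×10^6 g/d = 2278 kg/d.
Biomass synthesised: P_X = Y_obs × 2278 = 799.7 kg VSS/d.
R_O = Q·ΔS − 1.42 P_X = 2278 − 1136 = 1142 kg O₂/d.

R_O ≈ 1140 kg O₂/d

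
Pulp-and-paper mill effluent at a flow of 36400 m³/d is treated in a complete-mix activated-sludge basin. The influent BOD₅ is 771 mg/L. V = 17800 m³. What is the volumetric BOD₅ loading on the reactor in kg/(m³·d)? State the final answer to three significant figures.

L_v ≈ 1.58 kg BOD₅/(m³·d)

Volumetric loading L_v = Q·S₀ / V = 36400 × 771 g/m³ / 17800 m³ = 1577 g/(m³·d) = 1.577 kg BOD₅/(m³·d).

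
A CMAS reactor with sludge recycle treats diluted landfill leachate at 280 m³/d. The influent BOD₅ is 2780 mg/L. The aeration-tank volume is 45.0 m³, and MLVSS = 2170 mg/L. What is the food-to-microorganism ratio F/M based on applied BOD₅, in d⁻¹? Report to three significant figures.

F/M ≈ 7.97 d⁻¹

F/M = Q·S₀ / (V·X) = 280 × 2780 / (45.00 × 2170) = 7.971 g BOD₅·(g VSS·d)⁻¹.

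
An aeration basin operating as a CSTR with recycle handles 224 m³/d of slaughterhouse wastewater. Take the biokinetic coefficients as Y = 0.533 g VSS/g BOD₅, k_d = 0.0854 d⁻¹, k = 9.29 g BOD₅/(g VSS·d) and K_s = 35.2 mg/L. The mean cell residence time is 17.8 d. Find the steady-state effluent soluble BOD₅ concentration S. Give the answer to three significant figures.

S ≈ 1.04 mg/L

Effluent substrate depends only on kinetics and SRT: S = K_s(1 + k_d θ_c) / [θ_c(Yk − k_d) − 1] = 35.2 × (1 + 0.0854 × 17.8) / [17.8 × (0.533 × 9.29 − 0.0854) − 1] = 88.71 / 85.62 = 1.036 mg/L.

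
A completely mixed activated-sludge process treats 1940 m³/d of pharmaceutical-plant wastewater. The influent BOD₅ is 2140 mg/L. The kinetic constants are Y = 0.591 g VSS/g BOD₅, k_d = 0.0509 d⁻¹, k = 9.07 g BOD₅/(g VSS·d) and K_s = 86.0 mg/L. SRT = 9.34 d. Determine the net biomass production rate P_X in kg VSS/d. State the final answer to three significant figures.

For a completely mixed reactor with recycle the Lawrence–McCarty relation gives S = K_s·(1 + k_d·θ_c) / [θ_c·(Y·k − k_d) − 1] = 86.0 × (1 + 0.0509 × 9.34) / [9.34 × (0.591 × 9.07 − 0.0509) − 1] = 126.9 / 48.59 = 2.611 mg/L.
Observed yield with endogenous decay: Y_obs = Y / (1 + k_d·θ_c) = 0.591 / (1 + 0.0509 × 9.34) = 0.591 / 1.475 = 0.4006 g VSS/g BOD₅.
Q·(S₀ − S) = 1940 × (2140 − 2.61) × 10⁻³ = 4147 kg/d removed.
Biomass produced: P_X = Y_obs·Q·ΔS = 0.4006 × 4147 ≈ 1661 kg VSS/d.

P_X ≈ 1660 kg VSS/d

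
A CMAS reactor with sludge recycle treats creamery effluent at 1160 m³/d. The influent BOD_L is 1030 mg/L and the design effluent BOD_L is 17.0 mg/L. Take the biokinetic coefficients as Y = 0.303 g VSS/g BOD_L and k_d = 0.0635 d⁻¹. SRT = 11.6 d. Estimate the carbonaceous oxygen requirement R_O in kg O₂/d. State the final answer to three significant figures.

The observed yield is Y_obs = Y/(1 + k_d·θ_c) = 0.303 / (1 + 0.0635 × 11.6) = 0.303 / 1.737 = 0.1745 g VSS per g BOD_L removed.
Mass of BOD_L removed per day: Q(S₀ − S) = 1160 × 1013 g/m³ = 1175 kg/d.
Biomass synthesised: P_X = Y_obs × 1175 = 205.0 kg VSS/d.
Carbonaceous O₂ demand = substrate oxidised − cell-mass equivalent = 1175 − 1.42 × 205.0 = 883.9 kg O₂/d.

R_O ≈ 884 kg O₂/d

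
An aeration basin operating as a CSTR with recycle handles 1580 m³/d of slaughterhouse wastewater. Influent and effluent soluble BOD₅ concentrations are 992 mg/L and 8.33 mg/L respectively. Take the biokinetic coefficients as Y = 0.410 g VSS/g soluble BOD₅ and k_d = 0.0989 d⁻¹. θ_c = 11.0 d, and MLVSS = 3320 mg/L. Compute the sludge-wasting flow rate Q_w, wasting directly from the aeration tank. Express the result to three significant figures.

Q_w ≈ 91.9 m³/d

Rearranging the biomass balance for a CMAS with decay, V = Y·Q·ΔS·θ_c / [X·(1+k_d θ_c)] = 0.410 × 1580 × (992 − 8.33) × 11.0 / [3320 × (1 + 0.0989 × 11.0)] = 7.01×10^6 / 6932 = 1011 m³.
With mixed-liquor wasting, θ_c = V/Q_w, so Q_w = V/θ_c = 1011/11.0 = 91.93 m³/d.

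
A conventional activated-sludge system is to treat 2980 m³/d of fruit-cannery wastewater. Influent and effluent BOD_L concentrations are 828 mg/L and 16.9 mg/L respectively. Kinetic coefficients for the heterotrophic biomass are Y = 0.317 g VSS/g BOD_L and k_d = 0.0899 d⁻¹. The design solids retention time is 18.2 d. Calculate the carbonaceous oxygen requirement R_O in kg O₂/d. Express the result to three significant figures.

R_O ≈ 2000 kg O₂/d

Observed yield with endogenous decay: Y_obs = Y / (1 + k_d·θ_c) = 0.317 / (1 + 0.0899 × 18.2) = 0.317 / 2.636 = 0.1202 g VSS/g BOD_L.
Q·(S₀ − S) = 2980 × (828 − 16.9) × 10⁻³ = 2417 kg/d removed.
Net sludge production P_X = 0.1202 × 2417 = 290.7 kg VSS/d.
Carbonaceous O₂ demand = substrate oxidised − cell-mass equivalent = 2417 − 1.42 × 290.7 = 2004 kg O₂/d.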